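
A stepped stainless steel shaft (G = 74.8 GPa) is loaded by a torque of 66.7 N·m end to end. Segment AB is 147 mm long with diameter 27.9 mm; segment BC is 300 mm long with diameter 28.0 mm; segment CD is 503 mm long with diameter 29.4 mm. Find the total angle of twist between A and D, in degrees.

0.731°

J_AB = π(0.0279)⁴/32 = 5.95×10^-8 m⁴; J_BC = π(0.0280)⁴/32 = 6.03×10^-8 m⁴; J_CD = π(0.0294)⁴/32 = 7.33×10^-8 m⁴.
θ = (T/G)·Σ L_i/J_i = (66.70/74.8×10⁹)·(0.147/5.95×10^-8 + 0.300/6.03×10^-8 + 0.503/7.33×10^-8) = 0.01275 rad.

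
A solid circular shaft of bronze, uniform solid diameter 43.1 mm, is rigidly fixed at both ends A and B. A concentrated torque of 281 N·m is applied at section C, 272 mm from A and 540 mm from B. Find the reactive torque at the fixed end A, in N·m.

With uniform GJ and both ends fixed, compatibility θ_AC = θ_CB gives T_A·a = T_B·b, together with T_A + T_B = T₀.
T_A = T₀·b/(a+b) = 281.0·540/812.0 = 186.9 N·m; T_B = 94.13 N·m.

187 N·m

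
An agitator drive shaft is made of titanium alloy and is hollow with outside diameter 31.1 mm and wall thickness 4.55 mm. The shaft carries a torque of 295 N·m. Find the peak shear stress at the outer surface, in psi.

J = π(d_o⁴ − d_i⁴)/32 = π(0.0311⁴ − 0.0220⁴)/32 = 6.884×10^-8 m⁴.
τ_max = T·r/J = 295.0 × 0.0156 / 6.884×10^-8 = 6.663×10^7 Pa.

9660 psi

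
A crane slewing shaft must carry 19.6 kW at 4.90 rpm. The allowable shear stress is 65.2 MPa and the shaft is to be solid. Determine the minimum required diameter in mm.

144 mm

ω = 2π·4.90/60 = 0.5131 rad/s, so T = P/ω = 19.6×10³ / 0.5131 = 38200 N·m.
For a solid shaft τ_max = 16T/(πd³), so d = (16T/(π τ_allow))^(1/3) = (16·38200/(π·6.52×10^7))^(1/3) = 0.1440 m.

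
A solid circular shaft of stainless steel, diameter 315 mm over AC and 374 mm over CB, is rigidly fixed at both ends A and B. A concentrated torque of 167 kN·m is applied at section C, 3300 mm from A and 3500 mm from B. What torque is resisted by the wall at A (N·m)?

58100 N·m

Compatibility: T_A·a/J_AC = T_B·b/J_CB with T_A + T_B = T₀.
J_AC = 9.67×10^-4 m⁴, J_CB = 1.92×10^-3 m⁴, so T_A = T₀·(J_AC/a)/((J_AC/a)+(J_CB/b)) = 58110 N·m, T_B = 108900 N·m.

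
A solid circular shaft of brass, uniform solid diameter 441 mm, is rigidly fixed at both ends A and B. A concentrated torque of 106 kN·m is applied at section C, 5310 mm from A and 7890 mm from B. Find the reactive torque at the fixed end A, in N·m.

With uniform GJ and both ends fixed, compatibility θ_AC = θ_CB gives T_A·a = T_B·b, together with T_A + T_B = T₀.
T_A = T₀·b/(a+b) = 106000·7890/13200 = 63360 N·m; T_B = 42640 N·m.

63400 N·m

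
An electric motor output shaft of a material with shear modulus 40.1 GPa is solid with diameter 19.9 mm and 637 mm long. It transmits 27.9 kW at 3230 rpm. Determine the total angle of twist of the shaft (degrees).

ω = 2π·3230/60 = 338.2 rad/s, so T = P/ω = 27.9×10³ / 338.2 = 82.48 N·m.
J = πd⁴/32 = π(0.0199)⁴/32 = 1.540×10^-8 m⁴.
θ = T·L/(G·J) = 82.48 × 0.637 / (40.1×10⁹ × 1.540×10^-8) = 0.08511 rad.

4.88°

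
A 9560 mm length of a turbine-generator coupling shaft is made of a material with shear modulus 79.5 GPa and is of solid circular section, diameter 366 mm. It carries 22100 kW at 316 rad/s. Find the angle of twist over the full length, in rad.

0.00477 rad

ω = 316 rad/s, so T = P/ω = 22100×10³ / 316.0 = 69940 N·m.
J = πd⁴/32 = π(0.366)⁴/32 = 1.762×10^-3 m⁴.
θ = T·L/(G·J) = 69940 × 9.56 / (79.5×10⁹ × 1.762×10^-3) = 4.774×10^-3 rad.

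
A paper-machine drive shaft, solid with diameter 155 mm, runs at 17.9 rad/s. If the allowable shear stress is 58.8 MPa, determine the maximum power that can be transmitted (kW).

J = πd⁴/32 = π(0.155)⁴/32 = 5.667×10^-5 m⁴.
T_max = τ_allow·J/r = 5.88×10^7 × 5.667×10^-5 / 0.0775 = 42990 N·m.
ω = 17.9 rad/s, so P_max = T_max·ω = 7.696×10^5 W.

770 kW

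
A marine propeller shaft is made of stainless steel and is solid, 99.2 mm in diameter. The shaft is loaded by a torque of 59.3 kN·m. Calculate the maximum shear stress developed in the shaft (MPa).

J = πd⁴/32 = π(0.0992)⁴/32 = 9.507×10^-6 m⁴.
τ_max = T·r/J = 59300 × 0.0496 / 9.507×10^-6 = 3.094×10^8 Pa.

309 MPa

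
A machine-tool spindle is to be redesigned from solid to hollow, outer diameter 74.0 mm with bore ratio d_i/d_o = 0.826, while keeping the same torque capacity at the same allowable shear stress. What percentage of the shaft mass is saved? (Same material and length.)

51.8 %

Equal τ_max and T ⇒ the solid shaft needs d_s³ = d_o³(1−k⁴), so d_s = 74.0·(1−0.826⁴)^(1/3) = 60.05 mm.
Area ratio A_h/A_s = d_o²(1−k²)/d_s² = (1−k²)/(1−k⁴)^(2/3) = 0.4824.
Mass saving = 1 − 0.4824 = 51.8 %.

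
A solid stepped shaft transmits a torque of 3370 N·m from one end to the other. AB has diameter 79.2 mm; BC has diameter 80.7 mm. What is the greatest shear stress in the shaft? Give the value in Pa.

3.45e7 Pa

Under the same torque, τ_max = 16T/(πd³) is largest where d is smallest — segment AB (d = 79.2 mm).
τ_max = 16·3370/(π·(0.0792)³) = 3.455×10^7 Pa.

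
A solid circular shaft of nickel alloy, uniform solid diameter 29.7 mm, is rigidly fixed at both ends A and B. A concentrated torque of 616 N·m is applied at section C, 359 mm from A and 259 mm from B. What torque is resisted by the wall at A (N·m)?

With uniform GJ and both ends fixed, compatibility θ_AC = θ_CB gives T_A·a = T_B·b, together with T_A + T_B = T₀.
T_A = T₀·b/(a+b) = 616.0·259/618.0 = 258.2 N·m; T_B = 357.8 N·m.

258 N·m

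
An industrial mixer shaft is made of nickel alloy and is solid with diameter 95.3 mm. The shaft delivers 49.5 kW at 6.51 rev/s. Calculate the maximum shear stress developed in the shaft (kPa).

7120 kPa

ω = 2π·6.51 = 40.90 rad/s, so T = P/ω = 49.5×10³ / 40.90 = 1210 N·m.
J = πd⁴/32 = π(0.0953)⁴/32 = 8.098×10^-6 m⁴.
τ_max = T·r/J = 1210 × 0.0476 / 8.098×10^-6 = 7.121×10^6 Pa.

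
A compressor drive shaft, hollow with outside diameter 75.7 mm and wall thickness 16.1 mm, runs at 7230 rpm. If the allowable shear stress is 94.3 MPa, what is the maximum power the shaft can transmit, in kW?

J = π(d_o⁴ − d_i⁴)/32 = π(0.0757⁴ − 0.0435⁴)/32 = 2.872×10^-6 m⁴.
T_max = τ_allow·J/r = 9.43×10^7 × 2.872×10^-6 / 0.0379 = 7156 N·m.
ω = 2π·7230/60 = 757.1 rad/s, so P_max = T_max·ω = 5.418×10^6 W.

5420 kW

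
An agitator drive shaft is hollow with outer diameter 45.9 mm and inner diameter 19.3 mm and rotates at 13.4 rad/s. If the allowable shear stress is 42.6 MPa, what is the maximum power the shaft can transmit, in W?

J = π(d_o⁴ − d_i⁴)/32 = π(0.0459⁴ − 0.0193⁴)/32 = 4.221×10^-7 m⁴.
T_max = τ_allow·J/r = 4.26×10^7 × 4.221×10^-7 / 0.0229 = 783.6 N·m.
ω = 13.4 rad/s, so P_max = T_max·ω = 1.050×10^4 W.

10500 W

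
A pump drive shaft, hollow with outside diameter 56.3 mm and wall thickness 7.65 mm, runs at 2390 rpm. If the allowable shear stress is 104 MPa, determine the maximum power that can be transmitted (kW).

J = π(d_o⁴ − d_i⁴)/32 = π(0.0563⁴ − 0.0410⁴)/32 = 7.089×10^-7 m⁴.
T_max = τ_allow·J/r = 1.04×10^8 × 7.089×10^-7 / 0.0281 = 2619 N·m.
ω = 2π·2390/60 = 250.3 rad/s, so P_max = T_max·ω = 6.555×10^5 W.

656 kW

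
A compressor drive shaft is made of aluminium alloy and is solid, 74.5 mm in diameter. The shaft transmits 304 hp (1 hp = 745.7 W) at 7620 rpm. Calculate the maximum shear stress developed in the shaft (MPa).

3.50 MPa

ω = 2π·7620/60 = 798.0 rad/s, so T = P/ω = 304×745.7 / 798.0 = 284.1 N·m.
J = πd⁴/32 = π(0.0745)⁴/32 = 3.024×10^-6 m⁴.
τ_max = T·r/J = 284.1 × 0.0372 / 3.024×10^-6 = 3.499×10^6 Pa.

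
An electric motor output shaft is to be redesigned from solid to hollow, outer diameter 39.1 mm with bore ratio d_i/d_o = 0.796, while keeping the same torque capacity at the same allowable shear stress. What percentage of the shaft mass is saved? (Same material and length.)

Equal τ_max and T ⇒ the solid shaft needs d_s³ = d_o³(1−k⁴), so d_s = 39.1·(1−0.796⁴)^(1/3) = 32.95 mm.
Area ratio A_h/A_s = d_o²(1−k²)/d_s² = (1−k²)/(1−k⁴)^(2/3) = 0.5159.
Mass saving = 1 − 0.5159 = 48.4 %.

48.4 %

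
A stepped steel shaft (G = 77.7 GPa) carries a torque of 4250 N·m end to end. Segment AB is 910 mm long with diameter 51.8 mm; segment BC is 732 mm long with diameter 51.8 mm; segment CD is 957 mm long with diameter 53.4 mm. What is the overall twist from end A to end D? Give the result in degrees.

11.0°

J_AB = π(0.0518)⁴/32 = 7.07×10^-7 m⁴; J_BC = π(0.0518)⁴/32 = 7.07×10^-7 m⁴; J_CD = π(0.0534)⁴/32 = 7.98×10^-7 m⁴.
θ = (T/G)·Σ L_i/J_i = (4250/77.7×10⁹)·(0.910/7.07×10^-7 + 0.732/7.07×10^-7 + 0.957/7.98×10^-7) = 0.1926 rad.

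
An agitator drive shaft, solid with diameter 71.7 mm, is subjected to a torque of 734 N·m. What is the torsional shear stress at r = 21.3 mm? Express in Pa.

6.03e6 Pa

J = πd⁴/32 = π(0.0717)⁴/32 = 2.595×10^-6 m⁴.
Shear stress varies linearly with radius: τ = T·r/J = 734.0 × 0.0213 / 2.595×10^-6 = 6.026×10^6 Pa.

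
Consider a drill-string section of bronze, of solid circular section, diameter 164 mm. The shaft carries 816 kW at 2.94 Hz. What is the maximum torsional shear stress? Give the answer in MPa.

ω = 2π·2.94 = 18.47 rad/s, so T = P/ω = 816×10³ / 18.47 = 44170 N·m.
J = πd⁴/32 = π(0.164)⁴/32 = 7.102×10^-5 m⁴.
τ_max = T·r/J = 44170 × 0.0820 / 7.102×10^-5 = 5.100×10^7 Pa.

51.0 MPa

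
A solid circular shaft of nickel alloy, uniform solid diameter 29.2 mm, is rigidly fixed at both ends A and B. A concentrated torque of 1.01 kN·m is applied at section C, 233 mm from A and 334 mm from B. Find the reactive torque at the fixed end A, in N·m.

595 N·m

With uniform GJ and both ends fixed, compatibility θ_AC = θ_CB gives T_A·a = T_B·b, together with T_A + T_B = T₀.
T_A = T₀·b/(a+b) = 1010·334/567.0 = 595.0 N·m; T_B = 415.0 N·m.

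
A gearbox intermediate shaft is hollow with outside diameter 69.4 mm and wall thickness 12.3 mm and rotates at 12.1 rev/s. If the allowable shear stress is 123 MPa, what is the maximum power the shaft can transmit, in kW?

507 kW

J = π(d_o⁴ − d_i⁴)/32 = π(0.0694⁴ − 0.0448⁴)/32 = 1.882×10^-6 m⁴.
T_max = τ_allow·J/r = 1.23×10^8 × 1.882×10^-6 / 0.0347 = 6671 N·m.
ω = 2π·12.1 = 76.03 rad/s, so P_max = T_max·ω = 5.072×10^5 W.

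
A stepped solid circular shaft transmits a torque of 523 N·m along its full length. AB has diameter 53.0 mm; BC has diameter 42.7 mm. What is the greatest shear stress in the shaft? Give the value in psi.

4960 psi

Under the same torque, τ_max = 16T/(πd³) is largest where d is smallest — segment BC (d = 42.7 mm).
τ_max = 16·523.0/(π·(0.0427)³) = 3.421×10^7 Pa.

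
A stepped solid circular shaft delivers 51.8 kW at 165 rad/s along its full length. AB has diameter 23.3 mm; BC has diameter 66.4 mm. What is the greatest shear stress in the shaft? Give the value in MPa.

126 MPa

ω = 165 rad/s, so T = P/ω = 51.8×10³ / 165.0 = 313.9 N·m.
Under the same torque, τ_max = 16T/(πd³) is largest where d is smallest — segment AB (d = 23.3 mm).
τ_max = 16·313.9/(π·(0.0233)³) = 1.264×10^8 Pa.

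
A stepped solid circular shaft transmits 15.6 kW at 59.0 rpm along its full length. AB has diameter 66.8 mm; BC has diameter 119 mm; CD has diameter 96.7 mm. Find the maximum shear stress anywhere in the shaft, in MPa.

43.1 MPa

ω = 2π·59.0/60 = 6.178 rad/s, so T = P/ω = 15.6×10³ / 6.178 = 2525 N·m.
Under the same torque, τ_max = 16T/(πd³) is largest where d is smallest — segment AB (d = 66.8 mm).
τ_max = 16·2525/(π·(0.0668)³) = 4.314×10^7 Pa.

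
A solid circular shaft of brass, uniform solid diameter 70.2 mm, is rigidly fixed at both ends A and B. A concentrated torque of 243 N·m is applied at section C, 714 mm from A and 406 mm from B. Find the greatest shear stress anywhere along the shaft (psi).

With uniform GJ and both ends fixed, compatibility θ_AC = θ_CB gives T_A·a = T_B·b, together with T_A + T_B = T₀.
T_A = T₀·b/(a+b) = 243.0·406/1120 = 88.09 N·m; T_B = 154.9 N·m.
τ in each portion: τ_AC = 1.30×10^6 Pa, τ_CB = 2.28×10^6 Pa; maximum is in CB.
τ_max = T_CB·r/J = 154.9·0.0351/2.38×10^-6 = 2.281×10^6 Pa.

331 psi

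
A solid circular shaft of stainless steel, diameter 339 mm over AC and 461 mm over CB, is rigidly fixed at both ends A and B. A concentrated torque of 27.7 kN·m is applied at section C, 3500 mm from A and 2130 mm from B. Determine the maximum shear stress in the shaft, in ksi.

Compatibility: T_A·a/J_AC = T_B·b/J_CB with T_A + T_B = T₀.
J_AC = 1.30×10^-3 m⁴, J_CB = 4.43×10^-3 m⁴, so T_A = T₀·(J_AC/a)/((J_AC/a)+(J_CB/b)) = 4185 N·m, T_B = 23520 N·m.
τ in each portion: τ_AC = 5.47×10^5 Pa, τ_CB = 1.22×10^6 Pa; maximum is in CB.
τ_max = T_CB·r/J = 23520·0.231/4.43×10^-3 = 1.222×10^6 Pa.

0.177 ksi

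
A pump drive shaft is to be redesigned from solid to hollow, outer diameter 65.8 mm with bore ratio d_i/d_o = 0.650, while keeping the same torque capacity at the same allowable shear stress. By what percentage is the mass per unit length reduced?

Equal τ_max and T ⇒ the solid shaft needs d_s³ = d_o³(1−k⁴), so d_s = 65.8·(1−0.650⁴)^(1/3) = 61.63 mm.
Area ratio A_h/A_s = d_o²(1−k²)/d_s² = (1−k²)/(1−k⁴)^(2/3) = 0.6584.
Mass saving = 1 − 0.6584 = 34.2 %.

34.2 %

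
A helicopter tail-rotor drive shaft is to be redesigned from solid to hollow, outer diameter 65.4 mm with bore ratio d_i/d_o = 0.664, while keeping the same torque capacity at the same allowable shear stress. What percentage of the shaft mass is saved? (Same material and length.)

35.4 %

Equal τ_max and T ⇒ the solid shaft needs d_s³ = d_o³(1−k⁴), so d_s = 65.4·(1−0.664⁴)^(1/3) = 60.85 mm.
Area ratio A_h/A_s = d_o²(1−k²)/d_s² = (1−k²)/(1−k⁴)^(2/3) = 0.6458.
Mass saving = 1 − 0.6458 = 35.4 %.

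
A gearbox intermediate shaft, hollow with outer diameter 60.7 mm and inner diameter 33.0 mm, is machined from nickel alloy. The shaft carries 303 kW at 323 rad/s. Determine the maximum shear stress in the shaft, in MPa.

ω = 323 rad/s, so T = P/ω = 303×10³ / 323.0 = 938.1 N·m.
J = π(d_o⁴ − d_i⁴)/32 = π(0.0607⁴ − 0.0330⁴)/32 = 1.216×10^-6 m⁴.
τ_max = T·r/J = 938.1 × 0.0304 / 1.216×10^-6 = 2.341×10^7 Pa.

23.4 MPa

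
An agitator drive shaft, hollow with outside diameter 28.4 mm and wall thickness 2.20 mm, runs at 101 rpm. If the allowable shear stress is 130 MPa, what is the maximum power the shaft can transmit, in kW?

3.03 kW

J = π(d_o⁴ − d_i⁴)/32 = π(0.0284⁴ − 0.0240⁴)/32 = 3.129×10^-8 m⁴.
T_max = τ_allow·J/r = 1.30×10^8 × 3.129×10^-8 / 0.0142 = 286.5 N·m.
ω = 2π·101/60 = 10.58 rad/s, so P_max = T_max·ω = 3030 W.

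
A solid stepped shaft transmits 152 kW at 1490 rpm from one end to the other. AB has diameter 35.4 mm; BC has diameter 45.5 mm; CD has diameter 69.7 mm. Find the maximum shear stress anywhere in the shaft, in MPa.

112 MPa

ω = 2π·1490/60 = 156.0 rad/s, so T = P/ω = 152×10³ / 156.0 = 974.2 N·m.
Under the same torque, τ_max = 16T/(πd³) is largest where d is smallest — segment AB (d = 35.4 mm).
τ_max = 16·974.2/(π·(0.0354)³) = 1.118×10^8 Pa.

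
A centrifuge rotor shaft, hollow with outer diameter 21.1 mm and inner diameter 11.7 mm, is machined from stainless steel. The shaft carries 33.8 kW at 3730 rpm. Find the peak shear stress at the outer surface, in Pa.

ω = 2π·3730/60 = 390.6 rad/s, so T = P/ω = 33.8×10³ / 390.6 = 86.53 N·m.
J = π(d_o⁴ − d_i⁴)/32 = π(0.0211⁴ − 0.0117⁴)/32 = 1.762×10^-8 m⁴.
τ_max = T·r/J = 86.53 × 0.0106 / 1.762×10^-8 = 5.181×10^7 Pa.

5.18e7 Pa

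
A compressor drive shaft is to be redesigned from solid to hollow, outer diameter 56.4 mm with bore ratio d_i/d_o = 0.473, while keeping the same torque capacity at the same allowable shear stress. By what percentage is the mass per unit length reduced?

Equal τ_max and T ⇒ the solid shaft needs d_s³ = d_o³(1−k⁴), so d_s = 56.4·(1−0.473⁴)^(1/3) = 55.44 mm.
Area ratio A_h/A_s = d_o²(1−k²)/d_s² = (1−k²)/(1−k⁴)^(2/3) = 0.8033.
Mass saving = 1 − 0.8033 = 19.7 %.

19.7 %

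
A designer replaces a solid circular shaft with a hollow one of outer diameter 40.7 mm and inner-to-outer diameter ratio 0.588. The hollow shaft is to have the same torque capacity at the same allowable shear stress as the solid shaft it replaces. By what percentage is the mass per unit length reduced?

28.8 %

Equal τ_max and T ⇒ the solid shaft needs d_s³ = d_o³(1−k⁴), so d_s = 40.7·(1−0.588⁴)^(1/3) = 39.01 mm.
Area ratio A_h/A_s = d_o²(1−k²)/d_s² = (1−k²)/(1−k⁴)^(2/3) = 0.7122.
Mass saving = 1 − 0.7122 = 28.8 %.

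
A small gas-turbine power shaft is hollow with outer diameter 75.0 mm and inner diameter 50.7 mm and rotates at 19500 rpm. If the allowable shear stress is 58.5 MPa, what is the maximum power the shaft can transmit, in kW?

J = π(d_o⁴ − d_i⁴)/32 = π(0.0750⁴ − 0.0507⁴)/32 = 2.458×10^-6 m⁴.
T_max = τ_allow·J/r = 5.85×10^7 × 2.458×10^-6 / 0.0375 = 3834 N·m.
ω = 2π·19500/60 = 2042 rad/s, so P_max = T_max·ω = 7.829×10^6 W.

7830 kW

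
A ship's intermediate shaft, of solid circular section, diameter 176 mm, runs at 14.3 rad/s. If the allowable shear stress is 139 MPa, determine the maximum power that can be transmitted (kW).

J = πd⁴/32 = π(0.176)⁴/32 = 9.420×10^-5 m⁴.
T_max = τ_allow·J/r = 1.39×10^8 × 9.420×10^-5 / 0.0880 = 148800 N·m.
ω = 14.3 rad/s, so P_max = T_max·ω = 2.128×10^6 W.

2130 kW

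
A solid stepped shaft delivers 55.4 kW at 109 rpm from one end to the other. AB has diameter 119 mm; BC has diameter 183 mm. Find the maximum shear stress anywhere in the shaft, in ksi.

2.13 ksi

ω = 2π·109/60 = 11.41 rad/s, so T = P/ω = 55.4×10³ / 11.41 = 4853 N·m.
Under the same torque, τ_max = 16T/(πd³) is largest where d is smallest — segment AB (d = 119 mm).
τ_max = 16·4853/(π·(0.119)³) = 1.467×10^7 Pa.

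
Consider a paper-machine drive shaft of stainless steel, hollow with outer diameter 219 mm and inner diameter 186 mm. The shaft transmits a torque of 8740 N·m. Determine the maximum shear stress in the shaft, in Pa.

8.83e6 Pa

J = π(d_o⁴ − d_i⁴)/32 = π(0.219⁴ − 0.186⁴)/32 = 1.083×10^-4 m⁴.
τ_max = T·r/J = 8740 × 0.110 / 1.083×10^-4 = 8.835×10^6 Pa.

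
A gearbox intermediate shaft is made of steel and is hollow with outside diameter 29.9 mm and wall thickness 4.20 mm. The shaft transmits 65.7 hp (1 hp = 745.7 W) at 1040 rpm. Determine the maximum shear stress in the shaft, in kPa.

117000 kPa

ω = 2π·1040/60 = 108.9 rad/s, so T = P/ω = 65.7×745.7 / 108.9 = 449.8 N·m.
J = π(d_o⁴ − d_i⁴)/32 = π(0.0299⁴ − 0.0215⁴)/32 = 5.749×10^-8 m⁴.
τ_max = T·r/J = 449.8 × 0.0149 / 5.749×10^-8 = 1.170×10^8 Pa.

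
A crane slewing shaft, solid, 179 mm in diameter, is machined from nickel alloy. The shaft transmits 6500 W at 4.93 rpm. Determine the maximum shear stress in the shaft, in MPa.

ω = 2π·4.93/60 = 0.5163 rad/s, so T = P/ω = 6500 / 0.5163 = 12590 N·m.
J = πd⁴/32 = π(0.179)⁴/32 = 1.008×10^-4 m⁴.
τ_max = T·r/J = 12590 × 0.0895 / 1.008×10^-4 = 1.118×10^7 Pa.

11.2 MPa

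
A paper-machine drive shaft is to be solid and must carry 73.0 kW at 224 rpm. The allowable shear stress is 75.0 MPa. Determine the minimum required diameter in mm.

ω = 2π·224/60 = 23.46 rad/s, so T = P/ω = 73.0×10³ / 23.46 = 3112 N·m.
For a solid shaft τ_max = 16T/(πd³), so d = (16T/(π τ_allow))^(1/3) = (16·3112/(π·7.50×10^7))^(1/3) = 0.05956 m.

59.6 mm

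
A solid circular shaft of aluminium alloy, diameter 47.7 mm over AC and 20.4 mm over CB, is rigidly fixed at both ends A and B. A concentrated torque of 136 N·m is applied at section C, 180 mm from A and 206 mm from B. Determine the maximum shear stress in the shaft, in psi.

Compatibility: T_A·a/J_AC = T_B·b/J_CB with T_A + T_B = T₀.
J_AC = 5.08×10^-7 m⁴, J_CB = 1.70×10^-8 m⁴, so T_A = T₀·(J_AC/a)/((J_AC/a)+(J_CB/b)) = 132.1 N·m, T_B = 3.863 N·m.
τ in each portion: τ_AC = 6.20×10^6 Pa, τ_CB = 2.32×10^6 Pa; maximum is in AC.
τ_max = T_AC·r/J = 132.1·0.0239/5.08×10^-7 = 6.201×10^6 Pa.

899 psi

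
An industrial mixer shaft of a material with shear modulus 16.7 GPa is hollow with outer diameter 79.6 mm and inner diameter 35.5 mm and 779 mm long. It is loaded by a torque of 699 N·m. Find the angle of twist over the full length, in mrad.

J = π(d_o⁴ − d_i⁴)/32 = π(0.0796⁴ − 0.0355⁴)/32 = 3.785×10^-6 m⁴.
θ = T·L/(G·J) = 699.0 × 0.779 / (16.7×10⁹ × 3.785×10^-6) = 8.613×10^-3 rad.

8.61 mrad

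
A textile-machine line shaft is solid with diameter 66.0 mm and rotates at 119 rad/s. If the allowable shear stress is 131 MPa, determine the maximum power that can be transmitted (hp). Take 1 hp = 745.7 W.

1180 hp

J = πd⁴/32 = π(0.0660)⁴/32 = 1.863×10^-6 m⁴.
T_max = τ_allow·J/r = 1.31×10^8 × 1.863×10^-6 / 0.0330 = 7395 N·m.
ω = 119 rad/s, so P_max = T_max·ω = 8.800×10^5 W.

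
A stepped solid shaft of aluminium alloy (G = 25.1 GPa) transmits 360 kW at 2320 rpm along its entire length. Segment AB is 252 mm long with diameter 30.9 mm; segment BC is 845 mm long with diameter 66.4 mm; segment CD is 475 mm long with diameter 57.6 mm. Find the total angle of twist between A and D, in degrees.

12.5°

ω = 2π·2320/60 = 242.9 rad/s, so T = P/ω = 360×10³ / 242.9 = 1482 N·m.
J_AB = π(0.0309)⁴/32 = 8.95×10^-8 m⁴; J_BC = π(0.0664)⁴/32 = 1.91×10^-6 m⁴; J_CD = π(0.0576)⁴/32 = 1.08×10^-6 m⁴.
θ = (T/G)·Σ L_i/J_i = (1482/25.1×10⁹)·(0.252/8.95×10^-8 + 0.845/1.91×10^-6 + 0.475/1.08×10^-6) = 0.2183 rad.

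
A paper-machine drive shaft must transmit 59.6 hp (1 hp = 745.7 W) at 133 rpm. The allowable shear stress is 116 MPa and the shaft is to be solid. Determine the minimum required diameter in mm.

51.9 mm

ω = 2π·133/60 = 13.93 rad/s, so T = P/ω = 59.6×745.7 / 13.93 = 3191 N·m.
For a solid shaft τ_max = 16T/(πd³), so d = (16T/(π τ_allow))^(1/3) = (16·3191/(π·1.16×10^8))^(1/3) = 0.05194 m.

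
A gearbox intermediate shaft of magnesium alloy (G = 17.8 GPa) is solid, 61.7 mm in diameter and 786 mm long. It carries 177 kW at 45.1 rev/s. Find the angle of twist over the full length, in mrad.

19.4 mrad

ω = 2π·45.1 = 283.4 rad/s, so T = P/ω = 177×10³ / 283.4 = 624.6 N·m.
J = πd⁴/32 = π(0.0617)⁴/32 = 1.423×10^-6 m⁴.
θ = T·L/(G·J) = 624.6 × 0.786 / (17.8×10⁹ × 1.423×10^-6) = 0.01939 rad.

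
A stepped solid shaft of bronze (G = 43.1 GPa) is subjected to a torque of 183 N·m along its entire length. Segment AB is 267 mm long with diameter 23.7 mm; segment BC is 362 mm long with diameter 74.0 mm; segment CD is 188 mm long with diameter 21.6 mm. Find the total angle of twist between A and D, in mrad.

J_AB = π(0.0237)⁴/32 = 3.10×10^-8 m⁴; J_BC = π(0.0740)⁴/32 = 2.94×10^-6 m⁴; J_CD = π(0.0216)⁴/32 = 2.14×10^-8 m⁴.
θ = (T/G)·Σ L_i/J_i = (183.0/43.1×10⁹)·(0.267/3.10×10^-8 + 0.362/2.94×10^-6 + 0.188/2.14×10^-8) = 0.07448 rad.

74.5 mrad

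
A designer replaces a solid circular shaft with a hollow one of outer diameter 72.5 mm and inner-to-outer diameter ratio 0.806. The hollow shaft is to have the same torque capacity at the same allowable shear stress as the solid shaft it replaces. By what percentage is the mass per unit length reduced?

49.5 %

Equal τ_max and T ⇒ the solid shaft needs d_s³ = d_o³(1−k⁴), so d_s = 72.5·(1−0.806⁴)^(1/3) = 60.39 mm.
Area ratio A_h/A_s = d_o²(1−k²)/d_s² = (1−k²)/(1−k⁴)^(2/3) = 0.5049.
Mass saving = 1 − 0.5049 = 49.5 %.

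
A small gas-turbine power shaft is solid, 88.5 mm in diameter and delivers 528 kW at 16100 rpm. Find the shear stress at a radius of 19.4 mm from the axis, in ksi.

ω = 2π·16100/60 = 1686 rad/s, so T = P/ω = 528×10³ / 1686 = 313.2 N·m.
J = πd⁴/32 = π(0.0885)⁴/32 = 6.022×10^-6 m⁴.
Shear stress varies linearly with radius: τ = T·r/J = 313.2 × 0.0194 / 6.022×10^-6 = 1.009×10^6 Pa.

0.146 ksi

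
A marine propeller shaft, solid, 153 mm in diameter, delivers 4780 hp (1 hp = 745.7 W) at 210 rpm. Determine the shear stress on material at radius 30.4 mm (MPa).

ω = 2π·210/60 = 21.99 rad/s, so T = P/ω = 4780×745.7 / 21.99 = 162100 N·m.
J = πd⁴/32 = π(0.153)⁴/32 = 5.380×10^-5 m⁴.
Shear stress varies linearly with radius: τ = T·r/J = 162100 × 0.0304 / 5.380×10^-5 = 9.159×10^7 Pa.

91.6 MPa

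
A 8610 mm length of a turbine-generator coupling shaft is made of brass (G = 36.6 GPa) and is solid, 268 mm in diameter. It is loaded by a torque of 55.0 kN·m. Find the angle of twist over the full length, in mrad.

25.5 mrad

J = πd⁴/32 = π(0.268)⁴/32 = 5.065×10^-4 m⁴.
θ = T·L/(G·J) = 55000 × 8.61 / (36.6×10⁹ × 5.065×10^-4) = 0.02555 rad.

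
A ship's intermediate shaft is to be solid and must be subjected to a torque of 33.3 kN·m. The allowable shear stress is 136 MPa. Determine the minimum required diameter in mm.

108 mm

For a solid shaft τ_max = 16T/(πd³), so d = (16T/(π τ_allow))^(1/3) = (16·33300/(π·1.36×10^8))^(1/3) = 0.1076 m.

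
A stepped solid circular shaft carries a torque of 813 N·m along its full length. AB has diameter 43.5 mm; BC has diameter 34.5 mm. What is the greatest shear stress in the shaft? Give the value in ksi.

14.6 ksi

Under the same torque, τ_max = 16T/(πd³) is largest where d is smallest — segment BC (d = 34.5 mm).
τ_max = 16·813.0/(π·(0.0345)³) = 1.008×10^8 Pa.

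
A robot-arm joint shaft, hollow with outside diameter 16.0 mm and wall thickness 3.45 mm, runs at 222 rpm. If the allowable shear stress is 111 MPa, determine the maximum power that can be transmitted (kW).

J = π(d_o⁴ − d_i⁴)/32 = π(0.0160⁴ − 0.00910⁴)/32 = 5.761×10^-9 m⁴.
T_max = τ_allow·J/r = 1.11×10^8 × 5.761×10^-9 / 0.00800 = 79.93 N·m.
ω = 2π·222/60 = 23.25 rad/s, so P_max = T_max·ω = 1858 W.

1.86 kW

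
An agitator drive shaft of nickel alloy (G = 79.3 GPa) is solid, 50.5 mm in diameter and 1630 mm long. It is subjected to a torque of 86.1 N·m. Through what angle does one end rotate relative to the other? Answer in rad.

J = πd⁴/32 = π(0.0505)⁴/32 = 6.385×10^-7 m⁴.
θ = T·L/(G·J) = 86.10 × 1.63 / (79.3×10⁹ × 6.385×10^-7) = 2.772×10^-3 rad.

0.00277 rad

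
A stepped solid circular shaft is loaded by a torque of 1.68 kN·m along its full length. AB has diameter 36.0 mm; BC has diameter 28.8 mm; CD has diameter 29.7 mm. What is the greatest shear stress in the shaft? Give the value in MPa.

358 MPa

Under the same torque, τ_max = 16T/(πd³) is largest where d is smallest — segment BC (d = 28.8 mm).
τ_max = 16·1680/(π·(0.0288)³) = 3.582×10^8 Pa.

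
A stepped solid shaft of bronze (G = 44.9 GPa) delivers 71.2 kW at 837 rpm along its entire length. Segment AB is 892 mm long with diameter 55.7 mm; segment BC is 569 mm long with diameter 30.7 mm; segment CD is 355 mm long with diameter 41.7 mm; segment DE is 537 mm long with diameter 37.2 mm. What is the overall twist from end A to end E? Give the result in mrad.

208 mrad

ω = 2π·837/60 = 87.65 rad/s, so T = P/ω = 71.2×10³ / 87.65 = 812.3 N·m.
J_AB = π(0.0557)⁴/32 = 9.45×10^-7 m⁴; J_BC = π(0.0307)⁴/32 = 8.72×10^-8 m⁴; J_CD = π(0.0417)⁴/32 = 2.97×10^-7 m⁴; J_DE = π(0.0372)⁴/32 = 1.88×10^-7 m⁴.
θ = (T/G)·Σ L_i/J_i = (812.3/44.9×10⁹)·(0.892/9.45×10^-7 + 0.569/8.72×10^-8 + 0.355/2.97×10^-7 + 0.537/1.88×10^-7) = 0.2084 rad.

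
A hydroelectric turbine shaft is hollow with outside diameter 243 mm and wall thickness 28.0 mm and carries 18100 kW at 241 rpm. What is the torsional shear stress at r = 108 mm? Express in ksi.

50.5 ksi

ω = 2π·241/60 = 25.24 rad/s, so T = P/ω = 18100×10³ / 25.24 = 717200 N·m.
J = π(d_o⁴ − d_i⁴)/32 = π(0.243⁴ − 0.187⁴)/32 = 2.223×10^-4 m⁴.
Shear stress varies linearly with radius: τ = T·r/J = 717200 × 0.108 / 2.223×10^-4 = 3.485×10^8 Pa.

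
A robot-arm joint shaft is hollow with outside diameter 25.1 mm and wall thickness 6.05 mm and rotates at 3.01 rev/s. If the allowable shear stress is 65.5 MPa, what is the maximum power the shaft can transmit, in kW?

3.57 kW

J = π(d_o⁴ − d_i⁴)/32 = π(0.0251⁴ − 0.0130⁴)/32 = 3.616×10^-8 m⁴.
T_max = τ_allow·J/r = 6.55×10^7 × 3.616×10^-8 / 0.0126 = 188.7 N·m.
ω = 2π·3.01 = 18.91 rad/s, so P_max = T_max·ω = 3569 W.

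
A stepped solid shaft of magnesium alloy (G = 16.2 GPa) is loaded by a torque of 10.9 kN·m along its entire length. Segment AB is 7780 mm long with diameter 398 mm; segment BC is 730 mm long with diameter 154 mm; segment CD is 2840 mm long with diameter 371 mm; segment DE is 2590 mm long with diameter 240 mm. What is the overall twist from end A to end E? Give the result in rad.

0.0174 rad

J_AB = π(0.398)⁴/32 = 2.46×10^-3 m⁴; J_BC = π(0.154)⁴/32 = 5.52×10^-5 m⁴; J_CD = π(0.371)⁴/32 = 1.86×10^-3 m⁴; J_DE = π(0.240)⁴/32 = 3.26×10^-4 m⁴.
θ = (T/G)·Σ L_i/J_i = (10900/16.2×10⁹)·(7.78/2.46×10^-3 + 0.730/5.52×10^-5 + 2.84/1.86×10^-3 + 2.59/3.26×10^-4) = 0.01740 rad.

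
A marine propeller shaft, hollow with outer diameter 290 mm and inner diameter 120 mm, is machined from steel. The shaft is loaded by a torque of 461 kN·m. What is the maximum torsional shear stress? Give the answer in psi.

J = π(d_o⁴ − d_i⁴)/32 = π(0.290⁴ − 0.120⁴)/32 = 6.740×10^-4 m⁴.
τ_max = T·r/J = 461000 × 0.145 / 6.740×10^-4 = 9.917×10^7 Pa.

14400 psi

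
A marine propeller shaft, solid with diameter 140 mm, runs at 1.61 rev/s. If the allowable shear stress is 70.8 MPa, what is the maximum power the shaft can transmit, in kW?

386 kW

J = πd⁴/32 = π(0.140)⁴/32 = 3.771×10^-5 m⁴.
T_max = τ_allow·J/r = 7.08×10^7 × 3.771×10^-5 / 0.0700 = 38150 N·m.
ω = 2π·1.61 = 10.12 rad/s, so P_max = T_max·ω = 3.859×10^5 W.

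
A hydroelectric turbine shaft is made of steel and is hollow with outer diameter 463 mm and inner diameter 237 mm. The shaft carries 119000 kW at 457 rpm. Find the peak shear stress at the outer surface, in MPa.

137 MPa

ω = 2π·457/60 = 47.86 rad/s, so T = P/ω = 119000×10³ / 47.86 = 2.487e6 N·m.
J = π(d_o⁴ − d_i⁴)/32 = π(0.463⁴ − 0.237⁴)/32 = 4.202×10^-3 m⁴.
τ_max = T·r/J = 2.487e6 × 0.232 / 4.202×10^-3 = 1.370×10^8 Pa.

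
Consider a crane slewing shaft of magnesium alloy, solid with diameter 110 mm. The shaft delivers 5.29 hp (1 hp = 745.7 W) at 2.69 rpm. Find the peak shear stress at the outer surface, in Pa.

ω = 2π·2.69/60 = 0.2817 rad/s, so T = P/ω = 5.29×745.7 / 0.2817 = 14000 N·m.
J = πd⁴/32 = π(0.110)⁴/32 = 1.437×10^-5 m⁴.
τ_max = T·r/J = 14000 × 0.0550 / 1.437×10^-5 = 5.358×10^7 Pa.

5.36e7 Pa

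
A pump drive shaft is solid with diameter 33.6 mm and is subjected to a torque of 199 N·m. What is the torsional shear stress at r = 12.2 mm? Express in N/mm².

19.4 N/mm²

J = πd⁴/32 = π(0.0336)⁴/32 = 1.251×10^-7 m⁴.
Shear stress varies linearly with radius: τ = T·r/J = 199.0 × 0.0122 / 1.251×10^-7 = 1.940×10^7 Pa.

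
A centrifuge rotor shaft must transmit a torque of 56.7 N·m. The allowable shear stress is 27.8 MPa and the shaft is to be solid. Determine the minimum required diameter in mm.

For a solid shaft τ_max = 16T/(πd³), so d = (16T/(π τ_allow))^(1/3) = (16·56.70/(π·2.78×10^7))^(1/3) = 0.02182 m.

21.8 mm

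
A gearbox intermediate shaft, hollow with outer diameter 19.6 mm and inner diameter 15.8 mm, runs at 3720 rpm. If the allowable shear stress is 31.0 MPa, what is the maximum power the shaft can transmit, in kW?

J = π(d_o⁴ − d_i⁴)/32 = π(0.0196⁴ − 0.0158⁴)/32 = 8.370×10^-9 m⁴.
T_max = τ_allow·J/r = 3.10×10^7 × 8.370×10^-9 / 0.00980 = 26.48 N·m.
ω = 2π·3720/60 = 389.6 rad/s, so P_max = T_max·ω = 1.031×10^4 W.

10.3 kW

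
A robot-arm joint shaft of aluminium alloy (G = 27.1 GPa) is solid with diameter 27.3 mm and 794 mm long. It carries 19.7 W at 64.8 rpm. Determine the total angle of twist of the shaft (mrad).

ω = 2π·64.8/60 = 6.786 rad/s, so T = P/ω = 19.7 / 6.786 = 2.903 N·m.
J = πd⁴/32 = π(0.0273)⁴/32 = 5.453×10^-8 m⁴.
θ = T·L/(G·J) = 2.903 × 0.794 / (27.1×10⁹ × 5.453×10^-8) = 1.560×10^-3 rad.

1.56 mrad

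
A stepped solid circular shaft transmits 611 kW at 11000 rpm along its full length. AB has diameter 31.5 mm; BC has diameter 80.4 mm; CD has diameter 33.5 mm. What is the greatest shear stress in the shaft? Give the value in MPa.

86.4 MPa

ω = 2π·11000/60 = 1152 rad/s, so T = P/ω = 611×10³ / 1152 = 530.4 N·m.
Under the same torque, τ_max = 16T/(πd³) is largest where d is smallest — segment AB (d = 31.5 mm).
τ_max = 16·530.4/(π·(0.0315)³) = 8.643×10^7 Pa.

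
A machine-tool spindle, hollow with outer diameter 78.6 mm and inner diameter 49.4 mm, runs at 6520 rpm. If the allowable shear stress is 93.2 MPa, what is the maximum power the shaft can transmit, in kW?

5120 kW

J = π(d_o⁴ − d_i⁴)/32 = π(0.0786⁴ − 0.0494⁴)/32 = 3.162×10^-6 m⁴.
T_max = τ_allow·J/r = 9.32×10^7 × 3.162×10^-6 / 0.0393 = 7500 N·m.
ω = 2π·6520/60 = 682.8 rad/s, so P_max = T_max·ω = 5.121×10^6 W.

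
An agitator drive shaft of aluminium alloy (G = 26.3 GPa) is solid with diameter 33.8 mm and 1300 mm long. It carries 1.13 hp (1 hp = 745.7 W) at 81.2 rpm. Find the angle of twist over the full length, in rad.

0.0382 rad

ω = 2π·81.2/60 = 8.503 rad/s, so T = P/ω = 1.13×745.7 / 8.503 = 99.10 N·m.
J = πd⁴/32 = π(0.0338)⁴/32 = 1.281×10^-7 m⁴.
θ = T·L/(G·J) = 99.10 × 1.30 / (26.3×10⁹ × 1.281×10^-7) = 0.03823 rad.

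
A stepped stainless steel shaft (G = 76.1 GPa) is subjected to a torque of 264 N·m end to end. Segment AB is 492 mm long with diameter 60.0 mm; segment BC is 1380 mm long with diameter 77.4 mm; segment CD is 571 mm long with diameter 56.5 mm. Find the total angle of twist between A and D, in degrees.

J_AB = π(0.0600)⁴/32 = 1.27×10^-6 m⁴; J_BC = π(0.0774)⁴/32 = 3.52×10^-6 m⁴; J_CD = π(0.0565)⁴/32 = 1.00×10^-6 m⁴.
θ = (T/G)·Σ L_i/J_i = (264.0/76.1×10⁹)·(0.492/1.27×10^-6 + 1.38/3.52×10^-6 + 0.571/1.00×10^-6) = 4.680×10^-3 rad.

0.268°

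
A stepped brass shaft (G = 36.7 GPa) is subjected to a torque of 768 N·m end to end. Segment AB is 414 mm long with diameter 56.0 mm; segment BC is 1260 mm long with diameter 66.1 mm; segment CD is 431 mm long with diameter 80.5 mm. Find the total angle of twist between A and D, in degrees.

1.45°

J_AB = π(0.0560)⁴/32 = 9.65×10^-7 m⁴; J_BC = π(0.0661)⁴/32 = 1.87×10^-6 m⁴; J_CD = π(0.0805)⁴/32 = 4.12×10^-6 m⁴.
θ = (T/G)·Σ L_i/J_i = (768.0/36.7×10⁹)·(0.414/9.65×10^-7 + 1.26/1.87×10^-6 + 0.431/4.12×10^-6) = 0.02523 rad.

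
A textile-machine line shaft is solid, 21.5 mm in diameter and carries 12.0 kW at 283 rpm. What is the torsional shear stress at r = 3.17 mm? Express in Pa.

6.12e7 Pa

ω = 2π·283/60 = 29.64 rad/s, so T = P/ω = 12.0×10³ / 29.64 = 404.9 N·m.
J = πd⁴/32 = π(0.0215)⁴/32 = 2.098×10^-8 m⁴.
Shear stress varies linearly with radius: τ = T·r/J = 404.9 × 0.00317 / 2.098×10^-8 = 6.119×10^7 Pa.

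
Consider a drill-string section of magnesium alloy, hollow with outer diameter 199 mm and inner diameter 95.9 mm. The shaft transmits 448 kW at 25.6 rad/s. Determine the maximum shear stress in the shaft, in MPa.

12.0 MPa

ω = 25.6 rad/s, so T = P/ω = 448×10³ / 25.60 = 17500 N·m.
J = π(d_o⁴ − d_i⁴)/32 = π(0.199⁴ − 0.0959⁴)/32 = 1.457×10^-4 m⁴.
τ_max = T·r/J = 17500 × 0.0995 / 1.457×10^-4 = 1.195×10^7 Pa.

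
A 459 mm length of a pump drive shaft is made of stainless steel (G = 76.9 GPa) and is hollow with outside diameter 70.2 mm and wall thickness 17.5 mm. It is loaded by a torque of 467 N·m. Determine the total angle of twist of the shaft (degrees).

J = π(d_o⁴ − d_i⁴)/32 = π(0.0702⁴ − 0.0352⁴)/32 = 2.234×10^-6 m⁴.
θ = T·L/(G·J) = 467.0 × 0.459 / (76.9×10⁹ × 2.234×10^-6) = 1.248×10^-3 rad.

0.0715°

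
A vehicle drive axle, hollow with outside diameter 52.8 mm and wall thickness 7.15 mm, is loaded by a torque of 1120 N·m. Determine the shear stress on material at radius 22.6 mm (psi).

6710 psi

J = π(d_o⁴ − d_i⁴)/32 = π(0.0528⁴ − 0.0385⁴)/32 = 5.473×10^-7 m⁴.
Shear stress varies linearly with radius: τ = T·r/J = 1120 × 0.0226 / 5.473×10^-7 = 4.625×10^7 Pa.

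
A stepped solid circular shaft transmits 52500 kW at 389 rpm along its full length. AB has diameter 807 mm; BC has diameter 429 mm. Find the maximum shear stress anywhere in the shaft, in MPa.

83.1 MPa

ω = 2π·389/60 = 40.74 rad/s, so T = P/ω = 52500×10³ / 40.74 = 1.289e6 N·m.
Under the same torque, τ_max = 16T/(πd³) is largest where d is smallest — segment BC (d = 429 mm).
τ_max = 16·1.289e6/(π·(0.429)³) = 8.313×10^7 Pa.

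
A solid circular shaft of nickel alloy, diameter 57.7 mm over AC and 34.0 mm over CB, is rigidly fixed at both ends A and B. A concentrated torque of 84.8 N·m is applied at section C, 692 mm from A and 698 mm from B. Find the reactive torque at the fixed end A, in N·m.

75.7 N·m

Compatibility: T_A·a/J_AC = T_B·b/J_CB with T_A + T_B = T₀.
J_AC = 1.09×10^-6 m⁴, J_CB = 1.31×10^-7 m⁴, so T_A = T₀·(J_AC/a)/((J_AC/a)+(J_CB/b)) = 75.75 N·m, T_B = 9.054 N·m.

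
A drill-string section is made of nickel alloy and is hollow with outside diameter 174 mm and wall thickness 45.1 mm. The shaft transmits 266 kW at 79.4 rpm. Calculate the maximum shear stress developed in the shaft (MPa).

ω = 2π·79.4/60 = 8.315 rad/s, so T = P/ω = 266×10³ / 8.315 = 31990 N·m.
J = π(d_o⁴ − d_i⁴)/32 = π(0.174⁴ − 0.0838⁴)/32 = 8.515×10^-5 m⁴.
τ_max = T·r/J = 31990 × 0.0870 / 8.515×10^-5 = 3.269×10^7 Pa.

32.7 MPa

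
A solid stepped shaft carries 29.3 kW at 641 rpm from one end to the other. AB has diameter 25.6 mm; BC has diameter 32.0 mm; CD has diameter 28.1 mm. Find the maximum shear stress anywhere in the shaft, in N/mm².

133 N/mm²

ω = 2π·641/60 = 67.13 rad/s, so T = P/ω = 29.3×10³ / 67.13 = 436.5 N·m.
Under the same torque, τ_max = 16T/(πd³) is largest where d is smallest — segment AB (d = 25.6 mm).
τ_max = 16·436.5/(π·(0.0256)³) = 1.325×10^8 Pa.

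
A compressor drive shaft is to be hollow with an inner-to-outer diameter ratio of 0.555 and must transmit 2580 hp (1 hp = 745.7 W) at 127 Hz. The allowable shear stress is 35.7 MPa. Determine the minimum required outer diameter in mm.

ω = 2π·127 = 798.0 rad/s, so T = P/ω = 2580×745.7 / 798.0 = 2411 N·m.
For a hollow shaft with d_i/d_o = 0.555: τ_max = 16T/(π d_o³ (1−k⁴)), so d_o = [16T/(π τ_allow (1−k⁴))]^(1/3) = [16·2411/(π·3.57×10^7·0.9051)]^(1/3) = 0.07243 m.

72.4 mm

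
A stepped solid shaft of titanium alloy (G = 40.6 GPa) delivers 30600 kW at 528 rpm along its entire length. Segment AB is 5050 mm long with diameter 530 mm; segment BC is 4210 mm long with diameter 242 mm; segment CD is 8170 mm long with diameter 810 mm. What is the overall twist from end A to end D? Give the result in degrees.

ω = 2π·528/60 = 55.29 rad/s, so T = P/ω = 30600×10³ / 55.29 = 553400 N·m.
J_AB = π(0.530)⁴/32 = 7.75×10^-3 m⁴; J_BC = π(0.242)⁴/32 = 3.37×10^-4 m⁴; J_CD = π(0.810)⁴/32 = 0.0423 m⁴.
θ = (T/G)·Σ L_i/J_i = (553400/40.6×10⁹)·(5.05/7.75×10^-3 + 4.21/3.37×10^-4 + 8.17/0.0423) = 0.1820 rad.

10.4°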